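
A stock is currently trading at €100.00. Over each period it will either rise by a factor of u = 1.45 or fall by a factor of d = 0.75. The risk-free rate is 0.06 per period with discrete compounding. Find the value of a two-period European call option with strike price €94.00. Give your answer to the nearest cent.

€26.77

Risk-neutral probability p = (1 + 0.06 − 0.75)/(1.45 − 0.75) = 0.3100/0.7000 = 0.4429
Terminal stock prices: S_uu = 210.2, S_ud = 108.8, S_dd = 56.25
Terminal payoffs (S − K): max(116.2, 0) = 116.2, max(14.75, 0) = 14.75, max(-37.75, 0) = 0
Node u (S = 145): V_u = 1/1.06·[0.4429·116.2500 + 0.5571·14.7500] = 56.3208
Node d (S = 75): V_d = 1/1.06·[0.4429·14.7500 + 0.5571·0.0000] = 6.1624
Node 0 (S = 100): V_0 = 1/1.06·[0.4429·56.3208 + 0.5571·6.1624] = 26.7692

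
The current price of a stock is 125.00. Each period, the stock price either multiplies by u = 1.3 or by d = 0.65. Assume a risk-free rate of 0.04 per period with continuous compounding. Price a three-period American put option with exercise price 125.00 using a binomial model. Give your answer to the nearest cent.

Risk-neutral probability p = (e^0.04 − 0.65)/(1.3 − 0.65) = 0.3908/0.6500 = 0.6012
Terminal stock prices: S_uuu = 274.6, S_uud = 137.3, S_udd = 68.66, S_ddd = 34.33
Terminal payoffs (K − S): max(-149.6, 0) = 0, max(-12.31, 0) = 0, max(56.34, 0) = 56.34, max(90.67, 0) = 90.67
Node uu (S = 211.3): continuation = e^(−0.04)·[0.6012·0.0000 + 0.3988·0.0000] = 0.0000; exercise value = 0.0000 ≤ continuation, so V_uu = 0.0000
Node ud (S = 105.6): continuation = e^(−0.04)·[0.6012·0.0000 + 0.3988·56.3438] = 21.5863; exercise value = 19.3750 ≤ continuation, so V_ud = 21.5863
Node dd (S = 52.81): continuation = e^(−0.04)·[0.6012·56.3438 + 0.3988·90.6719] = 67.2862; exercise value = 72.1875 > continuation, so V_dd = 72.1875 (exercise)
Node u (S = 162.5): continuation = e^(−0.04)·[0.6012·0.0000 + 0.3988·21.5863] = 8.2701; exercise value = 0.0000 ≤ continuation, so V_u = 8.2701
Node d (S = 81.25): continuation = e^(−0.04)·[0.6012·21.5863 + 0.3988·72.1875] = 40.1261; exercise value = 43.7500 > continuation, so V_d = 43.7500 (exercise)
Node 0 (S = 125): continuation = e^(−0.04)·[0.6012·8.2701 + 0.3988·43.7500] = 21.5388; exercise value = 0.0000 ≤ continuation, so V_0 = 21.5388

21.54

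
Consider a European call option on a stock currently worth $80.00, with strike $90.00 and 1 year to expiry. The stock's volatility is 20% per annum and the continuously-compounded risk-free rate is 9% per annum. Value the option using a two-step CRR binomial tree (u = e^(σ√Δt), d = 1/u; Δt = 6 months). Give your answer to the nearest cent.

CRR parameters: u = e^(σ√Δt) = e^(0.2·√0.5) = 1.1519, d = 1/u = 0.8681
Per-period rate: rΔt = 0.09·0.5 = 0.045, so R = e^0.045 = 1.0460
Risk-neutral probability p = (e^0.045 − 0.8681)/(1.1519 − 0.8681) = 0.1779/0.2838 = 0.6269
Terminal stock prices: S_uu = 106.2, S_ud = 80, S_dd = 60.29
Terminal payoffs (S − K): max(16.15, 0) = 16.15, max(-10, 0) = 0, max(-29.71, 0) = 0
Node u (S = 92.15): V_u = e^(−0.045)·[0.6269·16.1517 + 0.3731·0.0000] = 9.6799
Node d (S = 69.45): V_d = e^(−0.045)·[0.6269·0.0000 + 0.3731·0.0000] = 0.0000
Node 0 (S = 80): V_0 = e^(−0.045)·[0.6269·9.6799 + 0.3731·0.0000] = 5.8013

$5.80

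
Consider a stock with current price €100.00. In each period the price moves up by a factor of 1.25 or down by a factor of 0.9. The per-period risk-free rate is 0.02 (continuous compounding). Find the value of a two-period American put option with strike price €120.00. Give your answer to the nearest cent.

Risk-neutral probability p = (e^0.02 − 0.9)/(1.25 − 0.9) = 0.1202/0.3500 = 0.3434
Terminal stock prices: S_uu = 156.2, S_ud = 112.5, S_dd = 81
Terminal payoffs (K − S): max(-36.25, 0) = 0, max(7.5, 0) = 7.5, max(39, 0) = 39
Node u (S = 125): continuation = e^(−0.02)·[0.3434·0.0000 + 0.6566·7.5000] = 4.8268; exercise value = 0.0000 ≤ continuation, so V_u = 4.8268
Node d (S = 90): continuation = e^(−0.02)·[0.3434·7.5000 + 0.6566·39.0000] = 27.6238; exercise value = 30.0000 > continuation, so V_d = 30.0000 (exercise)
Node 0 (S = 100): continuation = e^(−0.02)·[0.3434·4.8268 + 0.6566·30.0000] = 20.9318; exercise value = 20.0000 ≤ continuation, so V_0 = 20.9318

€20.93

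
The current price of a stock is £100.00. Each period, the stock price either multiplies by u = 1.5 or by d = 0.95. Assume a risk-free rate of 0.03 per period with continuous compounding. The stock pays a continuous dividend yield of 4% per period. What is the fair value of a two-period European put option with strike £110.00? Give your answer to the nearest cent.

Per-period risk-free factor R = e^0.03 = 1.0305; dividend-adjusted growth = e^(0.03−0.04) = 0.9900.
Risk-neutral probability p = (0.9900 − 0.95)/(1.5 − 0.95) = 0.0400/0.5500 = 0.0728
Terminal stock prices: S_uu = 225, S_ud = 142.5, S_dd = 90.25
Terminal payoffs (K − S): max(-115, 0) = 0, max(-32.5, 0) = 0, max(19.75, 0) = 19.75
Node u (S = 150): V_u = e^(−0.03)·[0.0728·0.0000 + 0.9272·0.0000] = 0.0000
Node d (S = 95): V_d = e^(−0.03)·[0.0728·0.0000 + 0.9272·19.7500] = 17.7707
Node 0 (S = 100): V_0 = e^(−0.03)·[0.0728·0.0000 + 0.9272·17.7707] = 15.9897

£15.99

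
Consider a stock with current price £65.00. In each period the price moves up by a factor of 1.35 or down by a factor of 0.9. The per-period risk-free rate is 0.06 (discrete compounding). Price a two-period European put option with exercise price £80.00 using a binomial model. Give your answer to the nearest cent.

Risk-neutral probability p = (1 + 0.06 − 0.9)/(1.35 − 0.9) = 0.1600/0.4500 = 0.3556
Terminal stock prices: S_uu = 118.5, S_ud = 78.98, S_dd = 52.65
Terminal payoffs (K − S): max(-38.46, 0) = 0, max(1.025, 0) = 1.025, max(27.35, 0) = 27.35
Node u (S = 87.75): V_u = 1/1.06·[0.3556·0.0000 + 0.6444·1.0250] = 0.6232
Node d (S = 58.5): V_d = 1/1.06·[0.3556·1.0250 + 0.6444·27.3500] = 16.9717
Node 0 (S = 65): V_0 = 1/1.06·[0.3556·0.6232 + 0.6444·16.9717] = 10.5273

£10.53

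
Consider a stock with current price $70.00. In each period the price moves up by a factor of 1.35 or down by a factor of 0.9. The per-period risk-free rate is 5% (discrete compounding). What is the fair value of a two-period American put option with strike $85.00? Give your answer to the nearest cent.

Risk-neutral probability p = (1 + 0.05 − 0.9)/(1.35 − 0.9) = 0.1500/0.4500 = 0.3333
Terminal stock prices: S_uu = 127.6, S_ud = 85.05, S_dd = 56.7
Terminal payoffs (K − S): max(-42.58, 0) = 0, max(-0.05, 0) = 0, max(28.3, 0) = 28.3
Node u (S = 94.5): continuation = 1/1.05·[0.3333·0.0000 + 0.6667·0.0000] = 0.0000; exercise value = 0.0000 ≤ continuation, so V_u = 0.0000
Node d (S = 63): continuation = 1/1.05·[0.3333·0.0000 + 0.6667·28.3000] = 17.9683; exercise value = 22.0000 > continuation, so V_d = 22.0000 (exercise)
Node 0 (S = 70): continuation = 1/1.05·[0.3333·0.0000 + 0.6667·22.0000] = 13.9683; exercise value = 15.0000 > continuation, so V_0 = 15.0000 (exercise)

$15.00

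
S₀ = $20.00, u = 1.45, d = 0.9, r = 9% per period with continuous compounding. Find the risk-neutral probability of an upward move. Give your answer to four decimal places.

Risk-neutral probability p = (e^0.09 − 0.9)/(1.45 − 0.9) = 0.1942/0.5500 = 0.3530

p = 0.3530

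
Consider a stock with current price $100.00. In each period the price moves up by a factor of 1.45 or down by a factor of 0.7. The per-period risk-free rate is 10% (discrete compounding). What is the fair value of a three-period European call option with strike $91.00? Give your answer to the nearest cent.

$41.18

Risk-neutral probability p = (1 + 0.1 − 0.7)/(1.45 − 0.7) = 0.4000/0.7500 = 0.5333
Terminal stock prices: S_uuu = 304.9, S_uud = 147.2, S_udd = 71.05, S_ddd = 34.3
Terminal payoffs (S − K): max(213.9, 0) = 213.9, max(56.17, 0) = 56.17, max(-19.95, 0) = 0, max(-56.7, 0) = 0
Node uu (S = 210.2): V_uu = 1/1.1·[0.5333·213.8625 + 0.4667·56.1750] = 127.5227
Node ud (S = 101.5): V_ud = 1/1.1·[0.5333·56.1750 + 0.4667·0.0000] = 27.2364
Node dd (S = 49): V_dd = 1/1.1·[0.5333·0.0000 + 0.4667·0.0000] = 0.0000
Node u (S = 145): V_u = 1/1.1·[0.5333·127.5227 + 0.4667·27.2364] = 73.3840
Node d (S = 70): V_d = 1/1.1·[0.5333·27.2364 + 0.4667·0.0000] = 13.2055
Node 0 (S = 100): V_0 = 1/1.1·[0.5333·73.3840 + 0.4667·13.2055] = 41.1825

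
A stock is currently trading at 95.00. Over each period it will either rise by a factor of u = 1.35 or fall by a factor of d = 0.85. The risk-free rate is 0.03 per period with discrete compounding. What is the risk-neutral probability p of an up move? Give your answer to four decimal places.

Risk-neutral probability p = (1 + 0.03 − 0.85)/(1.35 − 0.85) = 0.1800/0.5000 = 0.3600

p = 0.3600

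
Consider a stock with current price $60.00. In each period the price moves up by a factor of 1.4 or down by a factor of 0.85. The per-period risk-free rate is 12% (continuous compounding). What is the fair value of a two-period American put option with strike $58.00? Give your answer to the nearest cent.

Risk-neutral probability p = (e^0.12 − 0.85)/(1.4 − 0.85) = 0.2775/0.5500 = 0.5045
Terminal stock prices: S_uu = 117.6, S_ud = 71.4, S_dd = 43.35
Terminal payoffs (K − S): max(-59.6, 0) = 0, max(-13.4, 0) = 0, max(14.65, 0) = 14.65
Node u (S = 84): continuation = e^(−0.12)·[0.5045·0.0000 + 0.4955·0.0000] = 0.0000; exercise value = 0.0000 ≤ continuation, so V_u = 0.0000
Node d (S = 51): continuation = e^(−0.12)·[0.5045·0.0000 + 0.4955·14.6500] = 6.4377; exercise value = 7.0000 > continuation, so V_d = 7.0000 (exercise)
Node 0 (S = 60): continuation = e^(−0.12)·[0.5045·0.0000 + 0.4955·7.0000] = 3.0760; exercise value = 0.0000 ≤ continuation, so V_0 = 3.0760

$3.08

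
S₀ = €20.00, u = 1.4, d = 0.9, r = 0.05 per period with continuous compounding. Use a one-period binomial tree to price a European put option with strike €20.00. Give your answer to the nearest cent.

€1.33

Risk-neutral probability p = (e^0.05 − 0.9)/(1.4 − 0.9) = 0.1513/0.5000 = 0.3025
Terminal stock prices: S_u = 28, S_d = 18
Terminal payoffs (K − S): max(-8, 0) = 0, max(2, 0) = 2
Node 0 (S = 20): V_0 = e^(−0.05)·[0.3025·0.0000 + 0.6975·2.0000] = 1.3269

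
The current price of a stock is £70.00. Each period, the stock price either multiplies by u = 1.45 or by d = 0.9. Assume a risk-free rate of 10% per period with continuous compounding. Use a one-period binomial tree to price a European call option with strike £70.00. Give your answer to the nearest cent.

£10.63

Risk-neutral probability p = (e^0.1 − 0.9)/(1.45 − 0.9) = 0.2052/0.5500 = 0.3730
Terminal stock prices: S_u = 101.5, S_d = 63
Terminal payoffs (S − K): max(31.5, 0) = 31.5, max(-7, 0) = 0
Node 0 (S = 70): V_0 = e^(−0.1)·[0.3730·31.5000 + 0.6270·0.0000] = 10.6325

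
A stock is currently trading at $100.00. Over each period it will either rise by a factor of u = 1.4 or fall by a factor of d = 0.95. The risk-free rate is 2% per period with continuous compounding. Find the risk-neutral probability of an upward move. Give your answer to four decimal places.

p = 0.1560

Risk-neutral probability p = (e^0.02 − 0.95)/(1.4 − 0.95) = 0.0702/0.4500 = 0.1560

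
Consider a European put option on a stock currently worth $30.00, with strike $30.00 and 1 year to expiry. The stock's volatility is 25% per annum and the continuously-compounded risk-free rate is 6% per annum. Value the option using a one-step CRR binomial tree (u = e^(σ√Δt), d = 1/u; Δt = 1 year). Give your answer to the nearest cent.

CRR parameters: u = e^(σ√Δt) = e^(0.25·√1) = 1.2840, d = 1/u = 0.7788
Per-period rate: rΔt = 0.06·1 = 0.06, so R = e^0.06 = 1.0618
Risk-neutral probability p = (e^0.06 − 0.7788)/(1.2840 − 0.7788) = 0.2830/0.5052 = 0.5602
Terminal stock prices: S_u = 38.52, S_d = 23.36
Terminal payoffs (K − S): max(-8.521, 0) = 0, max(6.636, 0) = 6.636
Node 0 (S = 30): V_0 = e^(−0.06)·[0.5602·0.0000 + 0.4398·6.6360] = 2.7484

$2.75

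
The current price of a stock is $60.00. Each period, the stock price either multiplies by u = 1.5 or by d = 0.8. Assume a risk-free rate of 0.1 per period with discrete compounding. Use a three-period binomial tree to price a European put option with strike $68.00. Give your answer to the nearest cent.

$8.51

Risk-neutral probability p = (1 + 0.1 − 0.8)/(1.5 − 0.8) = 0.3000/0.7000 = 0.4286
Terminal stock prices: S_uuu = 202.5, S_uud = 108, S_udd = 57.6, S_ddd = 30.72
Terminal payoffs (K − S): max(-134.5, 0) = 0, max(-40, 0) = 0, max(10.4, 0) = 10.4, max(37.28, 0) = 37.28
Node uu (S = 135): V_uu = 1/1.1·[0.4286·0.0000 + 0.5714·0.0000] = 0.0000
Node ud (S = 72): V_ud = 1/1.1·[0.4286·0.0000 + 0.5714·10.4000] = 5.4026
Node dd (S = 38.4): V_dd = 1/1.1·[0.4286·10.4000 + 0.5714·37.2800] = 23.4182
Node u (S = 90): V_u = 1/1.1·[0.4286·0.0000 + 0.5714·5.4026] = 2.8065
Node d (S = 48): V_d = 1/1.1·[0.4286·5.4026 + 0.5714·23.4182] = 14.2702
Node 0 (S = 60): V_0 = 1/1.1·[0.4286·2.8065 + 0.5714·14.2702] = 8.5065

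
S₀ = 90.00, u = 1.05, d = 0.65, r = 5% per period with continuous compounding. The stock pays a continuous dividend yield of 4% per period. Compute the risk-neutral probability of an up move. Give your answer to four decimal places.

Per-period risk-free factor R = e^0.05 = 1.0513; dividend-adjusted growth = e^(0.05−0.04) = 1.0101.
Risk-neutral probability p = (1.0101 − 0.65)/(1.05 − 0.65) = 0.3601/0.4000 = 0.9001

p = 0.9001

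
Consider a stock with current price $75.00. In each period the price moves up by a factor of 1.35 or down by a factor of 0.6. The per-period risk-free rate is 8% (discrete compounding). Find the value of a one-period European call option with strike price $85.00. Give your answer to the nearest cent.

Risk-neutral probability p = (1 + 0.08 − 0.6)/(1.35 − 0.6) = 0.4800/0.7500 = 0.6400
Terminal stock prices: S_u = 101.2, S_d = 45
Terminal payoffs (S − K): max(16.25, 0) = 16.25, max(-40, 0) = 0
Node 0 (S = 75): V_0 = 1/1.08·[0.6400·16.2500 + 0.3600·0.0000] = 9.6296

$9.63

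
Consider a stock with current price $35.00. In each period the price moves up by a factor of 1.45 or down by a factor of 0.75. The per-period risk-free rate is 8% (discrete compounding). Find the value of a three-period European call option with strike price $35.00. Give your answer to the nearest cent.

$11.61

Risk-neutral probability p = (1 + 0.08 − 0.75)/(1.45 − 0.75) = 0.3300/0.7000 = 0.4714
Terminal stock prices: S_uuu = 106.7, S_uud = 55.19, S_udd = 28.55, S_ddd = 14.77
Terminal payoffs (S − K): max(71.7, 0) = 71.7, max(20.19, 0) = 20.19, max(-6.453, 0) = 0, max(-20.23, 0) = 0
Node uu (S = 73.59): V_uu = 1/1.08·[0.4714·71.7019 + 0.5286·20.1906] = 41.1801
Node ud (S = 38.06): V_ud = 1/1.08·[0.4714·20.1906 + 0.5286·0.0000] = 8.8134
Node dd (S = 19.69): V_dd = 1/1.08·[0.4714·0.0000 + 0.5286·0.0000] = 0.0000
Node u (S = 50.75): V_u = 1/1.08·[0.4714·41.1801 + 0.5286·8.8134] = 22.2889
Node d (S = 26.25): V_d = 1/1.08·[0.4714·8.8134 + 0.5286·0.0000] = 3.8471
Node 0 (S = 35): V_0 = 1/1.08·[0.4714·22.2889 + 0.5286·3.8471] = 11.6121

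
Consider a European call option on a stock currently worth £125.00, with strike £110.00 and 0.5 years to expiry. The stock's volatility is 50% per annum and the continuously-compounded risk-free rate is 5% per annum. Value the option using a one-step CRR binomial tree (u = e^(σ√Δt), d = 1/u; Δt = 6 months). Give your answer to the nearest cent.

£29.69

CRR parameters: u = e^(σ√Δt) = e^(0.5·√0.5) = 1.4241, d = 1/u = 0.7022
Per-period rate: rΔt = 0.05·0.5 = 0.025, so R = e^0.025 = 1.0253
Risk-neutral probability p = (e^0.025 − 0.7022)/(1.4241 − 0.7022) = 0.3231/0.7219 = 0.4476
Terminal stock prices: S_u = 178, S_d = 87.77
Terminal payoffs (S − K): max(68.01, 0) = 68.01, max(-22.23, 0) = 0
Node 0 (S = 125): V_0 = e^(−0.025)·[0.4476·68.0149 + 0.5524·0.0000] = 29.6909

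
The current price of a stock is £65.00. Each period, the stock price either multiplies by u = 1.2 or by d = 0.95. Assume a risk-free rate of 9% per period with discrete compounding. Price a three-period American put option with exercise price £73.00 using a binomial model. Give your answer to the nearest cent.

£8.00

Risk-neutral probability p = (1 + 0.09 − 0.95)/(1.2 − 0.95) = 0.1400/0.2500 = 0.5600
Terminal stock prices: S_uuu = 112.3, S_uud = 88.92, S_udd = 70.39, S_ddd = 55.73
Terminal payoffs (K − S): max(-39.32, 0) = 0, max(-15.92, 0) = 0, max(2.605, 0) = 2.605, max(17.27, 0) = 17.27
Node uu (S = 93.6): continuation = 1/1.09·[0.5600·0.0000 + 0.4400·0.0000] = 0.0000; exercise value = 0.0000 ≤ continuation, so V_uu = 0.0000
Node ud (S = 74.1): continuation = 1/1.09·[0.5600·0.0000 + 0.4400·2.6050] = 1.0516; exercise value = 0.0000 ≤ continuation, so V_ud = 1.0516
Node dd (S = 58.66): continuation = 1/1.09·[0.5600·2.6050 + 0.4400·17.2706] = 8.3100; exercise value = 14.3375 > continuation, so V_dd = 14.3375 (exercise)
Node u (S = 78): continuation = 1/1.09·[0.5600·0.0000 + 0.4400·1.0516] = 0.4245; exercise value = 0.0000 ≤ continuation, so V_u = 0.4245
Node d (S = 61.75): continuation = 1/1.09·[0.5600·1.0516 + 0.4400·14.3375] = 6.3279; exercise value = 11.2500 > continuation, so V_d = 11.2500 (exercise)
Node 0 (S = 65): continuation = 1/1.09·[0.5600·0.4245 + 0.4400·11.2500] = 4.7594; exercise value = 8.0000 > continuation, so V_0 = 8.0000 (exercise)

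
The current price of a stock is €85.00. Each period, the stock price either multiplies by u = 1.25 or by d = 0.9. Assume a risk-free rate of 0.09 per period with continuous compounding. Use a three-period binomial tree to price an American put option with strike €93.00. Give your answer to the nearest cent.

€8.00

Risk-neutral probability p = (e^0.09 − 0.9)/(1.25 − 0.9) = 0.1942/0.3500 = 0.5548
Terminal stock prices: S_uuu = 166, S_uud = 119.5, S_udd = 86.06, S_ddd = 61.97
Terminal payoffs (K − S): max(-73.02, 0) = 0, max(-26.53, 0) = 0, max(6.938, 0) = 6.938, max(31.03, 0) = 31.03
Node uu (S = 132.8): continuation = e^(−0.09)·[0.5548·0.0000 + 0.4452·0.0000] = 0.0000; exercise value = 0.0000 ≤ continuation, so V_uu = 0.0000
Node ud (S = 95.62): continuation = e^(−0.09)·[0.5548·0.0000 + 0.4452·6.9375] = 2.8228; exercise value = 0.0000 ≤ continuation, so V_ud = 2.8228
Node dd (S = 68.85): continuation = e^(−0.09)·[0.5548·6.9375 + 0.4452·31.0350] = 16.1456; exercise value = 24.1500 > continuation, so V_dd = 24.1500 (exercise)
Node u (S = 106.2): continuation = e^(−0.09)·[0.5548·0.0000 + 0.4452·2.8228] = 1.1486; exercise value = 0.0000 ≤ continuation, so V_u = 1.1486
Node d (S = 76.5): continuation = e^(−0.09)·[0.5548·2.8228 + 0.4452·24.1500] = 11.2578; exercise value = 16.5000 > continuation, so V_d = 16.5000 (exercise)
Node 0 (S = 85): continuation = e^(−0.09)·[0.5548·1.1486 + 0.4452·16.5000] = 7.2962; exercise value = 8.0000 > continuation, so V_0 = 8.0000 (exercise)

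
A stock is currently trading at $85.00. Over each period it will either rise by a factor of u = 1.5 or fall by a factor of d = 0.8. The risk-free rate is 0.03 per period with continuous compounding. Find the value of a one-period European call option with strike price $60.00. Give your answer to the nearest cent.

Risk-neutral probability p = (e^0.03 − 0.8)/(1.5 − 0.8) = 0.2305/0.7000 = 0.3292
Terminal stock prices: S_u = 127.5, S_d = 68
Terminal payoffs (S − K): max(67.5, 0) = 67.5, max(8, 0) = 8
Node 0 (S = 85): V_0 = e^(−0.03)·[0.3292·67.5000 + 0.6708·8.0000] = 26.7733

$26.77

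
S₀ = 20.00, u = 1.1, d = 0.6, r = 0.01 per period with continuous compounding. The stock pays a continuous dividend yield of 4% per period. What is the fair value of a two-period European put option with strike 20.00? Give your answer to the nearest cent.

Per-period risk-free factor R = e^0.01 = 1.0101; dividend-adjusted growth = e^(0.01−0.04) = 0.9704.
Risk-neutral probability p = (0.9704 − 0.6)/(1.1 − 0.6) = 0.3704/0.5000 = 0.7409
Terminal stock prices: S_uu = 24.2, S_ud = 13.2, S_dd = 7.2
Terminal payoffs (K − S): max(-4.2, 0) = 0, max(6.8, 0) = 6.8, max(12.8, 0) = 12.8
Node u (S = 22): V_u = e^(−0.01)·[0.7409·0.0000 + 0.2591·6.8000] = 1.7444
Node d (S = 12): V_d = e^(−0.01)·[0.7409·6.8000 + 0.2591·12.8000] = 8.2715
Node 0 (S = 20): V_0 = e^(−0.01)·[0.7409·1.7444 + 0.2591·8.2715] = 3.4015

3.40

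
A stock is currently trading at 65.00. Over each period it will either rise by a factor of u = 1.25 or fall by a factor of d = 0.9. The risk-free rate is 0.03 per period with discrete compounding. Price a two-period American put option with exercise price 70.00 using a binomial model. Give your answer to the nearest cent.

Risk-neutral probability p = (1 + 0.03 − 0.9)/(1.25 − 0.9) = 0.1300/0.3500 = 0.3714
Terminal stock prices: S_uu = 101.6, S_ud = 73.12, S_dd = 52.65
Terminal payoffs (K − S): max(-31.56, 0) = 0, max(-3.125, 0) = 0, max(17.35, 0) = 17.35
Node u (S = 81.25): continuation = 1/1.03·[0.3714·0.0000 + 0.6286·0.0000] = 0.0000; exercise value = 0.0000 ≤ continuation, so V_u = 0.0000
Node d (S = 58.5): continuation = 1/1.03·[0.3714·0.0000 + 0.6286·17.3500] = 10.5881; exercise value = 11.5000 > continuation, so V_d = 11.5000 (exercise)
Node 0 (S = 65): continuation = 1/1.03·[0.3714·0.0000 + 0.6286·11.5000] = 7.0180; exercise value = 5.0000 ≤ continuation, so V_0 = 7.0180

7.02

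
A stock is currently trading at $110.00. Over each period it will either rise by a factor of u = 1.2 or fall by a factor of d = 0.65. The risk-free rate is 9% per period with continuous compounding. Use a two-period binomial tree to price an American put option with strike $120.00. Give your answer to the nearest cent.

$12.97

Risk-neutral probability p = (e^0.09 − 0.65)/(1.2 − 0.65) = 0.4442/0.5500 = 0.8076
Terminal stock prices: S_uu = 158.4, S_ud = 85.8, S_dd = 46.48
Terminal payoffs (K − S): max(-38.4, 0) = 0, max(34.2, 0) = 34.2, max(73.53, 0) = 73.53
Node u (S = 132): continuation = e^(−0.09)·[0.8076·0.0000 + 0.1924·34.2000] = 6.0141; exercise value = 0.0000 ≤ continuation, so V_u = 6.0141
Node d (S = 71.5): continuation = e^(−0.09)·[0.8076·34.2000 + 0.1924·73.5250] = 38.1717; exercise value = 48.5000 > continuation, so V_d = 48.5000 (exercise)
Node 0 (S = 110): continuation = e^(−0.09)·[0.8076·6.0141 + 0.1924·48.5000] = 12.9676; exercise value = 10.0000 ≤ continuation, so V_0 = 12.9676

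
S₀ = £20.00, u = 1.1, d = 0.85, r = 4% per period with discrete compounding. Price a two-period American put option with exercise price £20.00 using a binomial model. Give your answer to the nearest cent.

£0.91

Risk-neutral probability p = (1 + 0.04 − 0.85)/(1.1 − 0.85) = 0.1900/0.2500 = 0.7600
Terminal stock prices: S_uu = 24.2, S_ud = 18.7, S_dd = 14.45
Terminal payoffs (K − S): max(-4.2, 0) = 0, max(1.3, 0) = 1.3, max(5.55, 0) = 5.55
Node u (S = 22): continuation = 1/1.04·[0.7600·0.0000 + 0.2400·1.3000] = 0.3000; exercise value = 0.0000 ≤ continuation, so V_u = 0.3000
Node d (S = 17): continuation = 1/1.04·[0.7600·1.3000 + 0.2400·5.5500] = 2.2308; exercise value = 3.0000 > continuation, so V_d = 3.0000 (exercise)
Node 0 (S = 20): continuation = 1/1.04·[0.7600·0.3000 + 0.2400·3.0000] = 0.9115; exercise value = 0.0000 ≤ continuation, so V_0 = 0.9115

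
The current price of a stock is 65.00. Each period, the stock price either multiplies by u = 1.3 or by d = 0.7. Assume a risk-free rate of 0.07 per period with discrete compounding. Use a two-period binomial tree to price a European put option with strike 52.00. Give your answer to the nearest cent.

Risk-neutral probability p = (1 + 0.07 − 0.7)/(1.3 − 0.7) = 0.3700/0.6000 = 0.6167
Terminal stock prices: S_uu = 109.9, S_ud = 59.15, S_dd = 31.85
Terminal payoffs (K − S): max(-57.85, 0) = 0, max(-7.15, 0) = 0, max(20.15, 0) = 20.15
Node u (S = 84.5): V_u = 1/1.07·[0.6167·0.0000 + 0.3833·0.0000] = 0.0000
Node d (S = 45.5): V_d = 1/1.07·[0.6167·0.0000 + 0.3833·20.1500] = 7.2188
Node 0 (S = 65): V_0 = 1/1.07·[0.6167·0.0000 + 0.3833·7.2188] = 2.5862

2.59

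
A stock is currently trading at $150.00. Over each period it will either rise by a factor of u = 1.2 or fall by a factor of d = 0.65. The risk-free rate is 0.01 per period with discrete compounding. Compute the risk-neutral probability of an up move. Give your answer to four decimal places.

Risk-neutral probability p = (1 + 0.01 − 0.65)/(1.2 − 0.65) = 0.3600/0.5500 = 0.6545

p = 0.6545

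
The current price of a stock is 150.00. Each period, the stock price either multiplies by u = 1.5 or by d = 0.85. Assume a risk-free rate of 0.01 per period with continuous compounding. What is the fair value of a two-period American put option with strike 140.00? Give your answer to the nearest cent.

17.61

Risk-neutral probability p = (e^0.01 − 0.85)/(1.5 − 0.85) = 0.1601/0.6500 = 0.2462
Terminal stock prices: S_uu = 337.5, S_ud = 191.2, S_dd = 108.4
Terminal payoffs (K − S): max(-197.5, 0) = 0, max(-51.25, 0) = 0, max(31.63, 0) = 31.63
Node u (S = 225): continuation = e^(−0.01)·[0.2462·0.0000 + 0.7538·0.0000] = 0.0000; exercise value = 0.0000 ≤ continuation, so V_u = 0.0000
Node d (S = 127.5): continuation = e^(−0.01)·[0.2462·0.0000 + 0.7538·31.6250] = 23.6008; exercise value = 12.5000 ≤ continuation, so V_d = 23.6008
Node 0 (S = 150): continuation = e^(−0.01)·[0.2462·0.0000 + 0.7538·23.6008] = 17.6125; exercise value = 0.0000 ≤ continuation, so V_0 = 17.6125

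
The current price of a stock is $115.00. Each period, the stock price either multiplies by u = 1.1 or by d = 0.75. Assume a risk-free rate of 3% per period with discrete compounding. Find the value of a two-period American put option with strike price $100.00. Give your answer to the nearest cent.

$3.44

Risk-neutral probability p = (1 + 0.03 − 0.75)/(1.1 − 0.75) = 0.2800/0.3500 = 0.8000
Terminal stock prices: S_uu = 139.2, S_ud = 94.88, S_dd = 64.69
Terminal payoffs (K − S): max(-39.15, 0) = 0, max(5.125, 0) = 5.125, max(35.31, 0) = 35.31
Node u (S = 126.5): continuation = 1/1.03·[0.8000·0.0000 + 0.2000·5.1250] = 0.9951; exercise value = 0.0000 ≤ continuation, so V_u = 0.9951
Node d (S = 86.25): continuation = 1/1.03·[0.8000·5.1250 + 0.2000·35.3125] = 10.8374; exercise value = 13.7500 > continuation, so V_d = 13.7500 (exercise)
Node 0 (S = 115): continuation = 1/1.03·[0.8000·0.9951 + 0.2000·13.7500] = 3.4428; exercise value = 0.0000 ≤ continuation, so V_0 = 3.4428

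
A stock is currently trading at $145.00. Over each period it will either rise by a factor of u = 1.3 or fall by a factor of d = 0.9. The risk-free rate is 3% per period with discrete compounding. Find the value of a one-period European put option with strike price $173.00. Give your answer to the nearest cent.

Risk-neutral probability p = (1 + 0.03 − 0.9)/(1.3 − 0.9) = 0.1300/0.4000 = 0.3250
Terminal stock prices: S_u = 188.5, S_d = 130.5
Terminal payoffs (K − S): max(-15.5, 0) = 0, max(42.5, 0) = 42.5
Node 0 (S = 145): V_0 = 1/1.03·[0.3250·0.0000 + 0.6750·42.5000] = 27.8519

$27.85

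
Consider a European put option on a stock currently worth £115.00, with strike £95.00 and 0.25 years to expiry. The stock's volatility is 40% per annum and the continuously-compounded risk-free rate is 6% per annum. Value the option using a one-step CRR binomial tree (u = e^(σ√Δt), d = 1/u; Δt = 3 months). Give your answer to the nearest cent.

£0.43

CRR parameters: u = e^(σ√Δt) = e^(0.4·√0.25) = 1.2214, d = 1/u = 0.8187
Per-period rate: rΔt = 0.06·0.25 = 0.015, so R = e^0.015 = 1.0151
Risk-neutral probability p = (e^0.015 − 0.8187)/(1.2214 − 0.8187) = 0.1964/0.4027 = 0.4877
Terminal stock prices: S_u = 140.5, S_d = 94.15
Terminal payoffs (K − S): max(-45.46, 0) = 0, max(0.846, 0) = 0.846
Node 0 (S = 115): V_0 = e^(−0.015)·[0.4877·0.0000 + 0.5123·0.8460] = 0.4269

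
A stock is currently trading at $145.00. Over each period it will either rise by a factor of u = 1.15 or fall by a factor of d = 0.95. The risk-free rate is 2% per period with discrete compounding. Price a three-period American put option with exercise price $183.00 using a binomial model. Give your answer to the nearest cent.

$38.00

Risk-neutral probability p = (1 + 0.02 − 0.95)/(1.15 − 0.95) = 0.0700/0.2000 = 0.3500
Terminal stock prices: S_uuu = 220.5, S_uud = 182.2, S_udd = 150.5, S_ddd = 124.3
Terminal payoffs (K − S): max(-37.53, 0) = 0, max(0.8256, 0) = 0.8256, max(32.51, 0) = 32.51, max(58.68, 0) = 58.68
Node uu (S = 191.8): continuation = 1/1.02·[0.3500·0.0000 + 0.6500·0.8256] = 0.5261; exercise value = 0.0000 ≤ continuation, so V_uu = 0.5261
Node ud (S = 158.4): continuation = 1/1.02·[0.3500·0.8256 + 0.6500·32.5081] = 20.9993; exercise value = 24.5875 > continuation, so V_ud = 24.5875 (exercise)
Node dd (S = 130.9): continuation = 1/1.02·[0.3500·32.5081 + 0.6500·58.6806] = 48.5493; exercise value = 52.1375 > continuation, so V_dd = 52.1375 (exercise)
Node u (S = 166.8): continuation = 1/1.02·[0.3500·0.5261 + 0.6500·24.5875] = 15.8490; exercise value = 16.2500 > continuation, so V_u = 16.2500 (exercise)
Node d (S = 137.8): continuation = 1/1.02·[0.3500·24.5875 + 0.6500·52.1375] = 41.6618; exercise value = 45.2500 > continuation, so V_d = 45.2500 (exercise)
Node 0 (S = 145): continuation = 1/1.02·[0.3500·16.2500 + 0.6500·45.2500] = 34.4118; exercise value = 38.0000 > continuation, so V_0 = 38.0000 (exercise)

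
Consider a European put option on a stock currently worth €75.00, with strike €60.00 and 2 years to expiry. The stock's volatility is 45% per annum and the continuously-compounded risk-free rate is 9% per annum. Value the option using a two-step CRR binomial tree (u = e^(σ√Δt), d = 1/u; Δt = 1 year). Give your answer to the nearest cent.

CRR parameters: u = e^(σ√Δt) = e^(0.45·√1) = 1.5683, d = 1/u = 0.6376
Per-period rate: rΔt = 0.09·1 = 0.09, so R = e^0.09 = 1.0942
Risk-neutral probability p = (e^0.09 − 0.6376)/(1.5683 − 0.6376) = 0.4565/0.9307 = 0.4905
Terminal stock prices: S_uu = 184.5, S_ud = 75, S_dd = 30.49
Terminal payoffs (K − S): max(-124.5, 0) = 0, max(-15, 0) = 0, max(29.51, 0) = 29.51
Node u (S = 117.6): V_u = e^(−0.09)·[0.4905·0.0000 + 0.5095·0.0000] = 0.0000
Node d (S = 47.82): V_d = e^(−0.09)·[0.4905·0.0000 + 0.5095·29.5073] = 13.7387
Node 0 (S = 75): V_0 = e^(−0.09)·[0.4905·0.0000 + 0.5095·13.7387] = 6.3968

€6.40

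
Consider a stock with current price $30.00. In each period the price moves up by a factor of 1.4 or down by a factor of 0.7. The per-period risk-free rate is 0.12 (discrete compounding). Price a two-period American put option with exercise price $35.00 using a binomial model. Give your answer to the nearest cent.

$6.07

Risk-neutral probability p = (1 + 0.12 − 0.7)/(1.4 − 0.7) = 0.4200/0.7000 = 0.6000
Terminal stock prices: S_uu = 58.8, S_ud = 29.4, S_dd = 14.7
Terminal payoffs (K − S): max(-23.8, 0) = 0, max(5.6, 0) = 5.6, max(20.3, 0) = 20.3
Node u (S = 42): continuation = 1/1.12·[0.6000·0.0000 + 0.4000·5.6000] = 2.0000; exercise value = 0.0000 ≤ continuation, so V_u = 2.0000
Node d (S = 21): continuation = 1/1.12·[0.6000·5.6000 + 0.4000·20.3000] = 10.2500; exercise value = 14.0000 > continuation, so V_d = 14.0000 (exercise)
Node 0 (S = 30): continuation = 1/1.12·[0.6000·2.0000 + 0.4000·14.0000] = 6.0714; exercise value = 5.0000 ≤ continuation, so V_0 = 6.0714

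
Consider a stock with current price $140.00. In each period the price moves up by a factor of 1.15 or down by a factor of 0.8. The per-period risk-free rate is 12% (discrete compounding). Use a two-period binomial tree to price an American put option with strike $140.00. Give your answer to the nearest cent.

$2.84

Risk-neutral probability p = (1 + 0.12 − 0.8)/(1.15 − 0.8) = 0.3200/0.3500 = 0.9143
Terminal stock prices: S_uu = 185.1, S_ud = 128.8, S_dd = 89.6
Terminal payoffs (K − S): max(-45.15, 0) = 0, max(11.2, 0) = 11.2, max(50.4, 0) = 50.4
Node u (S = 161): continuation = 1/1.12·[0.9143·0.0000 + 0.0857·11.2000] = 0.8571; exercise value = 0.0000 ≤ continuation, so V_u = 0.8571
Node d (S = 112): continuation = 1/1.12·[0.9143·11.2000 + 0.0857·50.4000] = 13.0000; exercise value = 28.0000 > continuation, so V_d = 28.0000 (exercise)
Node 0 (S = 140): continuation = 1/1.12·[0.9143·0.8571 + 0.0857·28.0000] = 2.8426; exercise value = 0.0000 ≤ continuation, so V_0 = 2.8426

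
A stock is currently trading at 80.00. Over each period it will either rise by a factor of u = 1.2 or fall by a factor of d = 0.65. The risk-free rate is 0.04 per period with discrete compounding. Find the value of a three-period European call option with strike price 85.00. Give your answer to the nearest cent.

Risk-neutral probability p = (1 + 0.04 − 0.65)/(1.2 − 0.65) = 0.3900/0.5500 = 0.7091
Terminal stock prices: S_uuu = 138.2, S_uud = 74.88, S_udd = 40.56, S_ddd = 21.97
Terminal payoffs (S − K): max(53.24, 0) = 53.24, max(-10.12, 0) = 0, max(-44.44, 0) = 0, max(-63.03, 0) = 0
Node uu (S = 115.2): V_uu = 1/1.04·[0.7091·53.2400 + 0.2909·0.0000] = 36.3000
Node ud (S = 62.4): V_ud = 1/1.04·[0.7091·0.0000 + 0.2909·0.0000] = 0.0000
Node dd (S = 33.8): V_dd = 1/1.04·[0.7091·0.0000 + 0.2909·0.0000] = 0.0000
Node u (S = 96): V_u = 1/1.04·[0.7091·36.3000 + 0.2909·0.0000] = 24.7500
Node d (S = 52): V_d = 1/1.04·[0.7091·0.0000 + 0.2909·0.0000] = 0.0000
Node 0 (S = 80): V_0 = 1/1.04·[0.7091·24.7500 + 0.2909·0.0000] = 16.8750

16.88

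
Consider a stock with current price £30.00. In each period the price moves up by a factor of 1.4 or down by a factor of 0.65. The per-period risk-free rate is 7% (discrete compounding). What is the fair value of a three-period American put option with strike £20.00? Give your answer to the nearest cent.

Risk-neutral probability p = (1 + 0.07 − 0.65)/(1.4 − 0.65) = 0.4200/0.7500 = 0.5600
Terminal stock prices: S_uuu = 82.32, S_uud = 38.22, S_udd = 17.75, S_ddd = 8.239
Terminal payoffs (K − S): max(-62.32, 0) = 0, max(-18.22, 0) = 0, max(2.255, 0) = 2.255, max(11.76, 0) = 11.76
Node uu (S = 58.8): continuation = 1/1.07·[0.5600·0.0000 + 0.4400·0.0000] = 0.0000; exercise value = 0.0000 ≤ continuation, so V_uu = 0.0000
Node ud (S = 27.3): continuation = 1/1.07·[0.5600·0.0000 + 0.4400·2.2550] = 0.9273; exercise value = 0.0000 ≤ continuation, so V_ud = 0.9273
Node dd (S = 12.68): continuation = 1/1.07·[0.5600·2.2550 + 0.4400·11.7613] = 6.0166; exercise value = 7.3250 > continuation, so V_dd = 7.3250 (exercise)
Node u (S = 42): continuation = 1/1.07·[0.5600·0.0000 + 0.4400·0.9273] = 0.3813; exercise value = 0.0000 ≤ continuation, so V_u = 0.3813
Node d (S = 19.5): continuation = 1/1.07·[0.5600·0.9273 + 0.4400·7.3250] = 3.4975; exercise value = 0.5000 ≤ continuation, so V_d = 3.4975
Node 0 (S = 30): continuation = 1/1.07·[0.5600·0.3813 + 0.4400·3.4975] = 1.6378; exercise value = 0.0000 ≤ continuation, so V_0 = 1.6378

£1.64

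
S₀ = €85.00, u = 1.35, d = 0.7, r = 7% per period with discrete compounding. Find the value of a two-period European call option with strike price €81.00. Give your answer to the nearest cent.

Risk-neutral probability p = (1 + 0.07 − 0.7)/(1.35 − 0.7) = 0.3700/0.6500 = 0.5692
Terminal stock prices: S_uu = 154.9, S_ud = 80.33, S_dd = 41.65
Terminal payoffs (S − K): max(73.91, 0) = 73.91, max(-0.675, 0) = 0, max(-39.35, 0) = 0
Node u (S = 114.8): V_u = 1/1.07·[0.5692·73.9125 + 0.4308·0.0000] = 39.3208
Node d (S = 59.5): V_d = 1/1.07·[0.5692·0.0000 + 0.4308·0.0000] = 0.0000
Node 0 (S = 85): V_0 = 1/1.07·[0.5692·39.3208 + 0.4308·0.0000] = 20.9183

€20.92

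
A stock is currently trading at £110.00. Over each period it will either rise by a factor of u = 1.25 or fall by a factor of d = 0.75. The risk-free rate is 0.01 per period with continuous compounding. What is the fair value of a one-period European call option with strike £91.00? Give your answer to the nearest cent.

£23.94

Risk-neutral probability p = (e^0.01 − 0.75)/(1.25 − 0.75) = 0.2601/0.5000 = 0.5201
Terminal stock prices: S_u = 137.5, S_d = 82.5
Terminal payoffs (S − K): max(46.5, 0) = 46.5, max(-8.5, 0) = 0
Node 0 (S = 110): V_0 = e^(−0.01)·[0.5201·46.5000 + 0.4799·0.0000] = 23.9440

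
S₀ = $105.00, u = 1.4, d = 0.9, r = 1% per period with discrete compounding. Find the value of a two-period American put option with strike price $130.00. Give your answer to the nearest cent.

Risk-neutral probability p = (1 + 0.01 − 0.9)/(1.4 − 0.9) = 0.1100/0.5000 = 0.2200
Terminal stock prices: S_uu = 205.8, S_ud = 132.3, S_dd = 85.05
Terminal payoffs (K − S): max(-75.8, 0) = 0, max(-2.3, 0) = 0, max(44.95, 0) = 44.95
Node u (S = 147): continuation = 1/1.01·[0.2200·0.0000 + 0.7800·0.0000] = 0.0000; exercise value = 0.0000 ≤ continuation, so V_u = 0.0000
Node d (S = 94.5): continuation = 1/1.01·[0.2200·0.0000 + 0.7800·44.9500] = 34.7139; exercise value = 35.5000 > continuation, so V_d = 35.5000 (exercise)
Node 0 (S = 105): continuation = 1/1.01·[0.2200·0.0000 + 0.7800·35.5000] = 27.4158; exercise value = 25.0000 ≤ continuation, so V_0 = 27.4158

$27.42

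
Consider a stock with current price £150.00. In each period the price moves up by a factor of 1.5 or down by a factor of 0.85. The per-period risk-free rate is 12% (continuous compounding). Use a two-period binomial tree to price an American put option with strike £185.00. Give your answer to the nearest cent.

£35.00

Risk-neutral probability p = (e^0.12 − 0.85)/(1.5 − 0.85) = 0.2775/0.6500 = 0.4269
Terminal stock prices: S_uu = 337.5, S_ud = 191.2, S_dd = 108.4
Terminal payoffs (K − S): max(-152.5, 0) = 0, max(-6.25, 0) = 0, max(76.63, 0) = 76.63
Node u (S = 225): continuation = e^(−0.12)·[0.4269·0.0000 + 0.5731·0.0000] = 0.0000; exercise value = 0.0000 ≤ continuation, so V_u = 0.0000
Node d (S = 127.5): continuation = e^(−0.12)·[0.4269·0.0000 + 0.5731·76.6250] = 38.9468; exercise value = 57.5000 > continuation, so V_d = 57.5000 (exercise)
Node 0 (S = 150): continuation = e^(−0.12)·[0.4269·0.0000 + 0.5731·57.5000] = 29.2260; exercise value = 35.0000 > continuation, so V_0 = 35.0000 (exercise)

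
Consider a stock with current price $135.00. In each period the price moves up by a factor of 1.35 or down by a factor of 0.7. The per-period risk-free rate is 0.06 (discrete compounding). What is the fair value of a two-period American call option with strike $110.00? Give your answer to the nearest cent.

$44.87

Risk-neutral probability p = (1 + 0.06 − 0.7)/(1.35 − 0.7) = 0.3600/0.6500 = 0.5538
Terminal stock prices: S_uu = 246, S_ud = 127.6, S_dd = 66.15
Terminal payoffs (S − K): max(136, 0) = 136, max(17.57, 0) = 17.57, max(-43.85, 0) = 0
Node u (S = 182.2): continuation = 1/1.06·[0.5538·136.0375 + 0.4462·17.5750] = 78.4764; exercise value = 72.2500 ≤ continuation, so V_u = 78.4764
Node d (S = 94.5): continuation = 1/1.06·[0.5538·17.5750 + 0.4462·0.0000] = 9.1829; exercise value = 0.0000 ≤ continuation, so V_d = 9.1829
Node 0 (S = 135): continuation = 1/1.06·[0.5538·78.4764 + 0.4462·9.1829] = 44.8687; exercise value = 25.0000 ≤ continuation, so V_0 = 44.8687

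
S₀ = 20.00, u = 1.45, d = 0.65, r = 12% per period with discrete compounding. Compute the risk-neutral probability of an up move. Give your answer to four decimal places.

Risk-neutral probability p = (1 + 0.12 − 0.65)/(1.45 − 0.65) = 0.4700/0.8000 = 0.5875

p = 0.5875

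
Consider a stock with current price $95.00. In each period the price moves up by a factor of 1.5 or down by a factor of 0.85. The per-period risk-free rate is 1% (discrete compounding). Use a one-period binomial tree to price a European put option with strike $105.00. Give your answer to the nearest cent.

Risk-neutral probability p = (1 + 0.01 − 0.85)/(1.5 − 0.85) = 0.1600/0.6500 = 0.2462
Terminal stock prices: S_u = 142.5, S_d = 80.75
Terminal payoffs (K − S): max(-37.5, 0) = 0, max(24.25, 0) = 24.25
Node 0 (S = 95): V_0 = 1/1.01·[0.2462·0.0000 + 0.7538·24.2500] = 18.0998

$18.10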